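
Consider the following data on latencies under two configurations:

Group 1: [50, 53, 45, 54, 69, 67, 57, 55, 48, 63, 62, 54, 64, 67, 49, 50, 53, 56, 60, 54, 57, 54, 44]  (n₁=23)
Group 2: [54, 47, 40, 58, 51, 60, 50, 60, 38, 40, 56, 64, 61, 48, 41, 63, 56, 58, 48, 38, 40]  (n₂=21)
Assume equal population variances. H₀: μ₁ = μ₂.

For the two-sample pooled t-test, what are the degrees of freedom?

degrees of freedom = 42

df = n₁ + n₂ − 2 = 23 + 21 − 2 = 42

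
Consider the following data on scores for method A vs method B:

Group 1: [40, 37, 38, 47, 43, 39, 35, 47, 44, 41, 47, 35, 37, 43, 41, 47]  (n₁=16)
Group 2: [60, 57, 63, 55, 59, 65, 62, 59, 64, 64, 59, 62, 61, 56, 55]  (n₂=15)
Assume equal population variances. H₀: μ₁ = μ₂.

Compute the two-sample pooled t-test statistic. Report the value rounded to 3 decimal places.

x̄₁=41.312, s₁=4.301, n₁=16
x̄₂=60.067, s₂=3.305, n₂=15
s_p² = [15·4.301² + 14·3.305²]/29 = 14.8404
SE = √(s_p²·(1/16+1/15)) = 1.3845
t = (41.312−60.067)/1.3845 = -13.5457
df = 29

test statistic = -13.546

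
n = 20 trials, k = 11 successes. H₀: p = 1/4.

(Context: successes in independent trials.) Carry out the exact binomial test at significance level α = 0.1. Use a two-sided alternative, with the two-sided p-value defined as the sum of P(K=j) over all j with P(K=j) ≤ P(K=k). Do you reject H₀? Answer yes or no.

reject H₀: yes

Exact binomial: n=20, k=11, p₀=1/4=0.2500
P(X=j) = C(n,j)·p₀^j·(1−p₀)^(n−j); p = Σ P(X=j) over j with P(X=j) ≤ P(X=11)
p-value (two-sided) = 0.00394
At α=0.1: p < α → reject H₀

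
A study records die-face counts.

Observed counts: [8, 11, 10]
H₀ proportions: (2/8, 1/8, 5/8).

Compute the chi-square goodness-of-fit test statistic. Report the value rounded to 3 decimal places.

test statistic = 18.724

n = 29; E_i = n·p_i = [7.25, 3.62, 18.12]
χ² = (8−7.25)²/7.25 + (11−3.62)²/3.62 + (10−18.12)²/18.12 = 18.7241
df = 2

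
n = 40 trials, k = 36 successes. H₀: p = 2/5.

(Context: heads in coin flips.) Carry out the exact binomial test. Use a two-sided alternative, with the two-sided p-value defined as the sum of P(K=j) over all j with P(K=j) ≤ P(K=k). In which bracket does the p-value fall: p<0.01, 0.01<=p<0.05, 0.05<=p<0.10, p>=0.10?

p-value bracket: p<0.01

Exact binomial: n=40, k=36, p₀=2/5=0.4000
P(X=j) = C(n,j)·p₀^j·(1−p₀)^(n−j); p = Σ P(X=j) over j with P(X=j) ≤ P(X=36)
p-value (two-sided) = 0.00000
→ bracket: p<0.01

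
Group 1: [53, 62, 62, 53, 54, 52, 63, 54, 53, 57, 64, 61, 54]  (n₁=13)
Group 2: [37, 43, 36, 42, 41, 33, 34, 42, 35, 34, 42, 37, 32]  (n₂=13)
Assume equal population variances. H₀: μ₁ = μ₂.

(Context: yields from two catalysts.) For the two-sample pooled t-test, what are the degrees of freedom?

df = n₁ + n₂ − 2 = 13 + 13 − 2 = 24

degrees of freedom = 24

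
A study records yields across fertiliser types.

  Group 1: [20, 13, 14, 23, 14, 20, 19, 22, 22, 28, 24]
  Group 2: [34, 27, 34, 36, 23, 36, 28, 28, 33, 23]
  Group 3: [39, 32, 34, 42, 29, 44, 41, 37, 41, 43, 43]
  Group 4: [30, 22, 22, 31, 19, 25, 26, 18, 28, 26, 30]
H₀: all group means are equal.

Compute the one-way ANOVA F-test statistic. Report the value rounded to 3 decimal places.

Group means [19.91, 30.20, 38.64, 25.18], grand mean 28.442
SSB = Σnᵢ(x̄ᵢ−x̄)² = 2091.914; SSW = ΣΣ(x−x̄ᵢ)² = 896.691
MSB = 2091.914/3 = 697.3046; MSW = 896.691/39 = 22.9921
F = MSB/MSW = 30.3280
df = (3, 39)

test statistic = 30.328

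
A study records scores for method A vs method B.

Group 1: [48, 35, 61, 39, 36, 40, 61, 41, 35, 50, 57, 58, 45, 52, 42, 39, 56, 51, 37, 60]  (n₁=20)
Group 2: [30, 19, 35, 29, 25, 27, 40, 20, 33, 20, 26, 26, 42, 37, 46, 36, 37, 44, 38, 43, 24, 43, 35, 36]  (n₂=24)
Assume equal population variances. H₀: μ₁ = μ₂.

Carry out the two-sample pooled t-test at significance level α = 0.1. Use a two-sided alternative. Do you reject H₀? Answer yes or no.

reject H₀: yes

x̄₁=47.150, s₁=9.360, n₁=20
x̄₂=32.958, s₂=8.185, n₂=24
s_p² = [19·9.360² + 23·8.185²]/42 = 76.3216
SE = √(s_p²·(1/20+1/24)) = 2.6450
t = (47.150−32.958)/2.6450 = 5.3654
df = 42
p-value (two-sided) = 0.00000
At α=0.1: p < α → reject H₀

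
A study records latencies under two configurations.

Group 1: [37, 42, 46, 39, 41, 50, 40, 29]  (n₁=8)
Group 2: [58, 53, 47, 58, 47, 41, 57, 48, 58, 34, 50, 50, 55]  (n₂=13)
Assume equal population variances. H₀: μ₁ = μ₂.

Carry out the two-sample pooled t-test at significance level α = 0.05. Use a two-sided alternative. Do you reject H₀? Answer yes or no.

reject H₀: yes

x̄₁=40.500, s₁=6.211, n₁=8
x̄₂=50.462, s₂=7.253, n₂=13
s_p² = [7·6.211² + 12·7.253²]/19 = 47.4332
SE = √(s_p²·(1/8+1/13)) = 3.0948
t = (40.500−50.462)/3.0948 = -3.2188
df = 19
p-value (two-sided) = 0.00452
At α=0.05: p < α → reject H₀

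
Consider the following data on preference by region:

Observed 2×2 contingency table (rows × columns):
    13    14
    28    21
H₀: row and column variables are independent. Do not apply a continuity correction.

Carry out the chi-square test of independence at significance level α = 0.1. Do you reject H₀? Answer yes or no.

reject H₀: no

Row totals [27, 49], col totals [41, 35], n=76
χ² = (13−14.57)²/14.57 + (14−12.43)²/12.43 + (28−26.43)²/26.43 + (21−22.57)²/22.57 = 0.5669
df = 1
p-value (upper-tail) = 0.45150
At α=0.1: p ≥ α → fail to reject H₀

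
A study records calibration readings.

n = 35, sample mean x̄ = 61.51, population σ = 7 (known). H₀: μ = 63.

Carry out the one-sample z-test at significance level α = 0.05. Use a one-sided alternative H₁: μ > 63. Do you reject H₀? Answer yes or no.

reject H₀: no

SE = σ/√n = 7/√35 = 1.1832
z = (x̄−μ₀)/SE = (61.51−63)/1.1832 = -1.2593
p-value (one-sided, H₁ greater) = 0.89604
At α=0.05: p ≥ α → fail to reject H₀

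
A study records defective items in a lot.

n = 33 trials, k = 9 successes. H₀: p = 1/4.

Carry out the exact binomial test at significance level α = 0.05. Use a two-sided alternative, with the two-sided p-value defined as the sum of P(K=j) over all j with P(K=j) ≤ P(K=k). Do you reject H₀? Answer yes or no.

Exact binomial: n=33, k=9, p₀=1/4=0.2500
P(X=j) = C(n,j)·p₀^j·(1−p₀)^(n−j); p = Σ P(X=j) over j with P(X=j) ≤ P(X=9)
p-value (two-sided) = 0.84057
At α=0.05: p ≥ α → fail to reject H₀

reject H₀: no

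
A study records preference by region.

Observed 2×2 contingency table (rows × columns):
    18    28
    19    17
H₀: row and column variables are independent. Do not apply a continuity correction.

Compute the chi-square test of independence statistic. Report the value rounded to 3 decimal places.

Row totals [46, 36], col totals [37, 45], n=82
χ² = (18−20.76)²/20.76 + (28−25.24)²/25.24 + (19−16.24)²/16.24 + (17−19.76)²/19.76 = 1.5190
df = 1

test statistic = 1.519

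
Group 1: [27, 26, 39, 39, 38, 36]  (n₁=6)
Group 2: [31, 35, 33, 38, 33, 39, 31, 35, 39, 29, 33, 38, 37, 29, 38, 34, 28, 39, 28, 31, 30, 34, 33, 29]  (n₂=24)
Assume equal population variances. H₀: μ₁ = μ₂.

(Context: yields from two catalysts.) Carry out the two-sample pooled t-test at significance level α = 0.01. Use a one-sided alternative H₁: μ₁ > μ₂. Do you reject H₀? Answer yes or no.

reject H₀: no

x̄₁=34.167, s₁=6.047, n₁=6
x̄₂=33.500, s₂=3.742, n₂=24
s_p² = [5·6.047² + 23·3.742²]/28 = 18.0298
SE = √(s_p²·(1/6+1/24)) = 1.9381
t = (34.167−33.500)/1.9381 = 0.3440
df = 28
p-value (one-sided, H₁ greater) = 0.36672
At α=0.01: p ≥ α → fail to reject H₀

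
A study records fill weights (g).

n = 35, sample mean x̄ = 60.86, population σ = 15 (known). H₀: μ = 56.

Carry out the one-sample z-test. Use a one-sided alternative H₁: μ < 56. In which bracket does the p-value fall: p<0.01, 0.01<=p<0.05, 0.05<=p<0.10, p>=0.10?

SE = σ/√n = 15/√35 = 2.5355
z = (x̄−μ₀)/SE = (60.86−56)/2.5355 = 1.9168
p-value (one-sided, H₁ less) = 0.97237
→ bracket: p>=0.10

p-value bracket: p>=0.10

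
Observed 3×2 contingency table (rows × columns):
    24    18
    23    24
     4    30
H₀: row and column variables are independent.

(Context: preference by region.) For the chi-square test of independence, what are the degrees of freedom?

degrees of freedom = 2

df = (r−1)(c−1) = (3−1)·(2−1) = 2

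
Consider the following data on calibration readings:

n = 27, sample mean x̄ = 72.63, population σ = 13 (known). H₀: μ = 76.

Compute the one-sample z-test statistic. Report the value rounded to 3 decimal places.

SE = σ/√n = 13/√27 = 2.5019
z = (x̄−μ₀)/SE = (72.63−76)/2.5019 = -1.3470

test statistic = -1.347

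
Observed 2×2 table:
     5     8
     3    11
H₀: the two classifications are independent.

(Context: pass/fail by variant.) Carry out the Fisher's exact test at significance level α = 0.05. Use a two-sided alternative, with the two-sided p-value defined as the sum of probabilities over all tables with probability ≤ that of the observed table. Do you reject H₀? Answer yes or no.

Margins: r₁=13, r₂=14, c₁=8, c₂=19, n=27
p_obs = C(13,5)·C(14,3)/C(27,8); sum pmf over tables with pmf ≤ p_obs
p-value (two-sided) = 0.41971
At α=0.05: p ≥ α → fail to reject H₀

reject H₀: no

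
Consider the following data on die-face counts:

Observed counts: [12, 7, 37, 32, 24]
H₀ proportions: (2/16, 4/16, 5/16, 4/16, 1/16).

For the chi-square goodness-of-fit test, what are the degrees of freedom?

degrees of freedom = 4

df = k − 1 = 5 − 1 = 4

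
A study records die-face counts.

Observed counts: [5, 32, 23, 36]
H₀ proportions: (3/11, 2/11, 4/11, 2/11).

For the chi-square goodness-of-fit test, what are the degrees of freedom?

degrees of freedom = 3

df = k − 1 = 4 − 1 = 3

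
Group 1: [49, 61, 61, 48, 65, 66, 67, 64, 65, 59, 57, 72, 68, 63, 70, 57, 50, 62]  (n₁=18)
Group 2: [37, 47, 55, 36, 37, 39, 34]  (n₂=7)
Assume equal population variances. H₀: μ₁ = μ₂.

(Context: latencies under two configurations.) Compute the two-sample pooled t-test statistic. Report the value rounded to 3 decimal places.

x̄₁=61.333, s₁=6.971, n₁=18
x̄₂=40.714, s₂=7.544, n₂=7
s_p² = [17·6.971² + 6·7.544²]/23 = 50.7578
SE = √(s_p²·(1/18+1/7)) = 3.1735
t = (61.333−40.714)/3.1735 = 6.4973
df = 23

test statistic = 6.497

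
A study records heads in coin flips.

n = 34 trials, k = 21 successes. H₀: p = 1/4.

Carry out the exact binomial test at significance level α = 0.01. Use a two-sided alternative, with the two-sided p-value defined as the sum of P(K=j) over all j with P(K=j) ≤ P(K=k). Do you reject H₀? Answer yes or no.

reject H₀: yes

Exact binomial: n=34, k=21, p₀=1/4=0.2500
P(X=j) = C(n,j)·p₀^j·(1−p₀)^(n−j); p = Σ P(X=j) over j with P(X=j) ≤ P(X=21)
p-value (two-sided) = 0.00001
At α=0.01: p < α → reject H₀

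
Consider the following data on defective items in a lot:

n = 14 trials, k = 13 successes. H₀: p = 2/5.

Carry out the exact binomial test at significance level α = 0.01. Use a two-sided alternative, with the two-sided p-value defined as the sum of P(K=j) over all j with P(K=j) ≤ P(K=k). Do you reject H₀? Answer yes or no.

Exact binomial: n=14, k=13, p₀=2/5=0.4000
P(X=j) = C(n,j)·p₀^j·(1−p₀)^(n−j); p = Σ P(X=j) over j with P(X=j) ≤ P(X=13)
p-value (two-sided) = 0.00006
At α=0.01: p < α → reject H₀

reject H₀: yes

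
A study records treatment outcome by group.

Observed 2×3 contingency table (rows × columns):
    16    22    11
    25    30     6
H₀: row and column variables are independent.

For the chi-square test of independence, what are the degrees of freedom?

degrees of freedom = 2

df = (r−1)(c−1) = (2−1)·(3−1) = 2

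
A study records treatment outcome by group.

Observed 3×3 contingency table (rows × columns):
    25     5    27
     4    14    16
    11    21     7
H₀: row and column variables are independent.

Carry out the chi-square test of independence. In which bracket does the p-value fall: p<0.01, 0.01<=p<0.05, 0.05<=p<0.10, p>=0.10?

p-value bracket: p<0.01

Row totals [57, 34, 39], col totals [40, 40, 50], n=130
χ² = (25−17.54)²/17.54 + (5−17.54)²/17.54 + (27−21.92)²/21.92 + (4−10.46)²/10.46 + (14−10.46)²/10.46 + (16−13.08)²/13.08 + (11−12.00)²/12.00 + (21−12.00)²/12.00 + (7−15.00)²/15.00 = 30.2552
df = 4
p-value (upper-tail) = 0.00000
→ bracket: p<0.01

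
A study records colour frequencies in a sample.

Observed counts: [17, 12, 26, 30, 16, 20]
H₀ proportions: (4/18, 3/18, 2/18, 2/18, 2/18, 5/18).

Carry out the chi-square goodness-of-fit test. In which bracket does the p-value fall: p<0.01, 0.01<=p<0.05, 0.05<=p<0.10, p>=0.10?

p-value bracket: p<0.01

n = 121; E_i = n·p_i = [26.89, 20.17, 13.44, 13.44, 13.44, 33.61]
χ² = (17−26.89)²/26.89 + (12−20.17)²/20.17 + (26−13.44)²/13.44 + (30−13.44)²/13.44 + (16−13.44)²/13.44 + (20−33.61)²/33.61 = 45.0537
df = 5
p-value (upper-tail) = 0.00000
→ bracket: p<0.01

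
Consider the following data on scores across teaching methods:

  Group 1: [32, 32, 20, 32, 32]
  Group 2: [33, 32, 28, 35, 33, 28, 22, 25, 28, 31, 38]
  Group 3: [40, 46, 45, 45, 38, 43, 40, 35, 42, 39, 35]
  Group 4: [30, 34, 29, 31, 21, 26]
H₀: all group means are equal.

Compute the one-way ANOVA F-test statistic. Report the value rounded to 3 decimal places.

test statistic = 15.315

Group means [29.60, 30.27, 40.73, 28.50], grand mean 33.333
SSB = Σnᵢ(x̄ᵢ−x̄)² = 914.270; SSW = ΣΣ(x−x̄ᵢ)² = 577.064
MSB = 914.270/3 = 304.7566; MSW = 577.064/29 = 19.8987
F = MSB/MSW = 15.3154
df = (3, 29)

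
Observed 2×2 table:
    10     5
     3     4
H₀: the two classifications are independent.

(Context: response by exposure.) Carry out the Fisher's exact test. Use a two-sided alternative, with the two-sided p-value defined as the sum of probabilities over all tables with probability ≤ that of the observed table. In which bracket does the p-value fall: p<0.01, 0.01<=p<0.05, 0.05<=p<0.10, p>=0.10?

Margins: r₁=15, r₂=7, c₁=13, c₂=9, n=22
p_obs = C(15,10)·C(7,3)/C(22,13); sum pmf over tables with pmf ≤ p_obs
p-value (two-sided) = 0.37616
→ bracket: p>=0.10

p-value bracket: p>=0.10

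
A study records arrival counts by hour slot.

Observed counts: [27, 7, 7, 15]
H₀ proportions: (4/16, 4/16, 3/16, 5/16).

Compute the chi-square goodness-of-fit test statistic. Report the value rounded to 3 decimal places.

test statistic = 17.095

n = 56; E_i = n·p_i = [14.00, 14.00, 10.50, 17.50]
χ² = (27−14.00)²/14.00 + (7−14.00)²/14.00 + (7−10.50)²/10.50 + (15−17.50)²/17.50 = 17.0952
df = 3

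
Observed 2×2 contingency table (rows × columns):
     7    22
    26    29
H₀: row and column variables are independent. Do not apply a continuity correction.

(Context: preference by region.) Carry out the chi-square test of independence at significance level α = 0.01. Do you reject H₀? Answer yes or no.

reject H₀: no

Row totals [29, 55], col totals [33, 51], n=84
χ² = (7−11.39)²/11.39 + (22−17.61)²/17.61 + (26−21.61)²/21.61 + (29−33.39)²/33.39 = 4.2608
df = 1
p-value (upper-tail) = 0.03900
At α=0.01: p ≥ α → fail to reject H₀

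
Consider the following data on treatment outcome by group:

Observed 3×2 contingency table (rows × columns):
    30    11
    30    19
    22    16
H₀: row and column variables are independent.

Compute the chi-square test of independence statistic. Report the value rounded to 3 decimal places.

Row totals [41, 49, 38], col totals [82, 46], n=128
χ² = (30−26.27)²/26.27 + (11−14.73)²/14.73 + (30−31.39)²/31.39 + (19−17.61)²/17.61 + (22−24.34)²/24.34 + (16−13.66)²/13.66 = 2.2767
df = 2

test statistic = 2.277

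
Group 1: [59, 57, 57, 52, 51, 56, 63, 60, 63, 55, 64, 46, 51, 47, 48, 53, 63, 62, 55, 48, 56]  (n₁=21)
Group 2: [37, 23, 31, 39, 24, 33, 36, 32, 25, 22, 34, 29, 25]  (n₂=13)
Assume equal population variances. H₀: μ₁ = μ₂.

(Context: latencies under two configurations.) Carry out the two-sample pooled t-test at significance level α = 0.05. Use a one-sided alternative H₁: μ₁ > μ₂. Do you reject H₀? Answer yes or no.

reject H₀: yes

x̄₁=55.524, s₁=5.724, n₁=21
x̄₂=30.000, s₂=5.745, n₂=13
s_p² = [20·5.724² + 12·5.745²]/32 = 32.8512
SE = √(s_p²·(1/21+1/13)) = 2.0227
t = (55.524−30.000)/2.0227 = 12.6186
df = 32
p-value (one-sided, H₁ greater) = 0.00000
At α=0.05: p < α → reject H₀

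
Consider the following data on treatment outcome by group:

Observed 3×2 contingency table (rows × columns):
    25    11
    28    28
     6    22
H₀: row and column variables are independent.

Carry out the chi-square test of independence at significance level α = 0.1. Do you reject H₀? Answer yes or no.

Row totals [36, 56, 28], col totals [59, 61], n=120
χ² = (25−17.70)²/17.70 + (11−18.30)²/18.30 + (28−27.53)²/27.53 + (28−28.47)²/28.47 + (6−13.77)²/13.77 + (22−14.23)²/14.23 = 14.5580
df = 2
p-value (upper-tail) = 0.00069
At α=0.1: p < α → reject H₀

reject H₀: yes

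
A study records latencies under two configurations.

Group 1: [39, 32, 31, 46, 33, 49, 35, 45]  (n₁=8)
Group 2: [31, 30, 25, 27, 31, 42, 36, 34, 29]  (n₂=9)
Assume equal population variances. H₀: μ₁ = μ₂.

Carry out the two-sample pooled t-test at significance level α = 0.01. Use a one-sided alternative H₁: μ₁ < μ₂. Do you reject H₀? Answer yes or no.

reject H₀: no

x̄₁=38.750, s₁=7.066, n₁=8
x̄₂=31.667, s₂=5.099, n₂=9
s_p² = [7·7.066² + 8·5.099²]/15 = 37.1667
SE = √(s_p²·(1/8+1/9)) = 2.9623
t = (38.750−31.667)/2.9623 = 2.3911
df = 15
p-value (one-sided, H₁ less) = 0.98483
At α=0.01: p ≥ α → fail to reject H₀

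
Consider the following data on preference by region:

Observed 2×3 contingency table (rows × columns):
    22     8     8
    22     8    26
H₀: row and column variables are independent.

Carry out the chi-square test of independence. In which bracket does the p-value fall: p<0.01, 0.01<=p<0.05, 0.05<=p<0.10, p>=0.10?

Row totals [38, 56], col totals [44, 16, 34], n=94
χ² = (22−17.79)²/17.79 + (8−6.47)²/6.47 + (8−13.74)²/13.74 + (22−26.21)²/26.21 + (8−9.53)²/9.53 + (26−20.26)²/20.26 = 6.3141
df = 2
p-value (upper-tail) = 0.04255
→ bracket: 0.01<=p<0.05

p-value bracket: 0.01<=p<0.05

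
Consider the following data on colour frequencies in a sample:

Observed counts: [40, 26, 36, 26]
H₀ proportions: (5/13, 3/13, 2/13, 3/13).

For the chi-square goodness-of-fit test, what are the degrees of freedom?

df = k − 1 = 4 − 1 = 3

degrees of freedom = 3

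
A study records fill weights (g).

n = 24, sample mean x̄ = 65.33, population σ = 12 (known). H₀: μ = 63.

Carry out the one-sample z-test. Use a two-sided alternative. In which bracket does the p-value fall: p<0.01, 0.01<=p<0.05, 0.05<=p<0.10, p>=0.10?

p-value bracket: p>=0.10

SE = σ/√n = 12/√24 = 2.4495
z = (x̄−μ₀)/SE = (65.33−63)/2.4495 = 0.9512
p-value (two-sided) = 0.34149
→ bracket: p>=0.10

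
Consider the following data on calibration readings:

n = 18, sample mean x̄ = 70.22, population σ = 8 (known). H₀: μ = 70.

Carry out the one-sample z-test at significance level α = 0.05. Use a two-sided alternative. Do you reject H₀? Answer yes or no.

SE = σ/√n = 8/√18 = 1.8856
z = (x̄−μ₀)/SE = (70.22−70)/1.8856 = 0.1167
p-value (two-sided) = 0.90712
At α=0.05: p ≥ α → fail to reject H₀

reject H₀: no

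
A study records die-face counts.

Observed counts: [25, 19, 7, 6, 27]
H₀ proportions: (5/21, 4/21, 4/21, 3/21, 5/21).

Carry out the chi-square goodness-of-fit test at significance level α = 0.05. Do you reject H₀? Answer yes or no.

reject H₀: yes

n = 84; E_i = n·p_i = [20.00, 16.00, 16.00, 12.00, 20.00]
χ² = (25−20.00)²/20.00 + (19−16.00)²/16.00 + (7−16.00)²/16.00 + (6−12.00)²/12.00 + (27−20.00)²/20.00 = 12.3250
df = 4
p-value (upper-tail) = 0.01509
At α=0.05: p < α → reject H₀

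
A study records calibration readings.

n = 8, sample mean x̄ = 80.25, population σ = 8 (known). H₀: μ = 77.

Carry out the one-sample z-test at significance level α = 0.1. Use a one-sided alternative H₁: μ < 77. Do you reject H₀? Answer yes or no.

reject H₀: no

SE = σ/√n = 8/√8 = 2.8284
z = (x̄−μ₀)/SE = (80.25−77)/2.8284 = 1.1490
p-value (one-sided, H₁ less) = 0.87473
At α=0.1: p ≥ α → fail to reject H₀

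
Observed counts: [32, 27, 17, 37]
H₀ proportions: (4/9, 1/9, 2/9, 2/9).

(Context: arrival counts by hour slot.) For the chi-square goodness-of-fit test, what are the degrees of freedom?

degrees of freedom = 3

df = k − 1 = 4 − 1 = 3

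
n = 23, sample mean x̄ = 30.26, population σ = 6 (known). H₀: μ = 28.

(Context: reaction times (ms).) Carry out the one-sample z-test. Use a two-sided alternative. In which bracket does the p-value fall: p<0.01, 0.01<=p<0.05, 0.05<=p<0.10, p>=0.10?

SE = σ/√n = 6/√23 = 1.2511
z = (x̄−μ₀)/SE = (30.26−28)/1.2511 = 1.8064
p-value (two-sided) = 0.07085
→ bracket: 0.05<=p<0.10

p-value bracket: 0.05<=p<0.10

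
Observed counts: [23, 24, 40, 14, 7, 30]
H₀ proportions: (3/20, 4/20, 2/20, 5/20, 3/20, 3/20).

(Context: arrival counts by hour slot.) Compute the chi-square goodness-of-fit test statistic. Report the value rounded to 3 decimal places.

test statistic = 75.894

n = 138; E_i = n·p_i = [20.70, 27.60, 13.80, 34.50, 20.70, 20.70]
χ² = (23−20.70)²/20.70 + (24−27.60)²/27.60 + (40−13.80)²/13.80 + (14−34.50)²/34.50 + (7−20.70)²/20.70 + (30−20.70)²/20.70 = 75.8937
df = 5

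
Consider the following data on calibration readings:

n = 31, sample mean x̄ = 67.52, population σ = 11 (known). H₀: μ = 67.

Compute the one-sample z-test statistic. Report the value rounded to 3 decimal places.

test statistic = 0.263

SE = σ/√n = 11/√31 = 1.9757
z = (x̄−μ₀)/SE = (67.52−67)/1.9757 = 0.2632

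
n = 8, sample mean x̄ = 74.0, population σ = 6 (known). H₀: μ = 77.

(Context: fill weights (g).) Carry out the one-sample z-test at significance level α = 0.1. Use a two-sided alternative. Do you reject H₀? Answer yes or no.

reject H₀: no

SE = σ/√n = 6/√8 = 2.1213
z = (x̄−μ₀)/SE = (74.0−77)/2.1213 = -1.4142
p-value (two-sided) = 0.15730
At α=0.1: p ≥ α → fail to reject H₀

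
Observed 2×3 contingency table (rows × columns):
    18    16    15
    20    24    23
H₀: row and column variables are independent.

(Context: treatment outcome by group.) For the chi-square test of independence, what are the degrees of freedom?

df = (r−1)(c−1) = (2−1)·(3−1) = 2

degrees of freedom = 2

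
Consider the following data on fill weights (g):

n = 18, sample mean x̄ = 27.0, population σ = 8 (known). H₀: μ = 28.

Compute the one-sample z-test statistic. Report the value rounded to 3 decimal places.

SE = σ/√n = 8/√18 = 1.8856
z = (x̄−μ₀)/SE = (27.0−28)/1.8856 = -0.5303

test statistic = -0.530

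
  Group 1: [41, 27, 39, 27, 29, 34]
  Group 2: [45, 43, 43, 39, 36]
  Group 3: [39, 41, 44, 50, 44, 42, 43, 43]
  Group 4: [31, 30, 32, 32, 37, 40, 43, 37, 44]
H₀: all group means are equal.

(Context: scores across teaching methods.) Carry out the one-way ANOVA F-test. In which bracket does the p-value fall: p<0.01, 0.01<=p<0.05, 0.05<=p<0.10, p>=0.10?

p-value bracket: p<0.01

Group means [32.83, 41.20, 43.25, 36.22], grand mean 38.393
SSB = Σnᵢ(x̄ᵢ−x̄)² = 455.990; SSW = ΣΣ(x−x̄ᵢ)² = 536.689
MSB = 455.990/3 = 151.9966; MSW = 536.689/24 = 22.3620
F = MSB/MSW = 6.7971
df = (3, 24)
p-value (upper-tail) = 0.00178
→ bracket: p<0.01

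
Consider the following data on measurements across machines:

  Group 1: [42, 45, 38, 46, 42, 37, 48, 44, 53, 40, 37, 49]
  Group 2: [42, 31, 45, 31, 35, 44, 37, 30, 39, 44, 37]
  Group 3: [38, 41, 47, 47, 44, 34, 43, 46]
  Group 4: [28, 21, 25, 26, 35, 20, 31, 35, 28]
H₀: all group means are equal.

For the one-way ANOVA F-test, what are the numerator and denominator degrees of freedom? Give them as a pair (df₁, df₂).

degrees of freedom = [3, 36]

k = 4 groups, N = 40 total
df = (k−1, N−k) = (4−1, 40−4) = (3, 36)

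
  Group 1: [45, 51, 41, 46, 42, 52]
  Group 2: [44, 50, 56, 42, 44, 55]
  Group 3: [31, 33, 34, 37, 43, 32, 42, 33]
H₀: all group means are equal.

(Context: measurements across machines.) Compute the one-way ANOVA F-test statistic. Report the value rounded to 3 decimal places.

test statistic = 13.201

Group means [46.17, 48.50, 35.62], grand mean 42.650
SSB = Σnᵢ(x̄ᵢ−x̄)² = 674.342; SSW = ΣΣ(x−x̄ᵢ)² = 434.208
MSB = 674.342/2 = 337.1708; MSW = 434.208/17 = 25.5417
F = MSB/MSW = 13.2008
df = (2, 17)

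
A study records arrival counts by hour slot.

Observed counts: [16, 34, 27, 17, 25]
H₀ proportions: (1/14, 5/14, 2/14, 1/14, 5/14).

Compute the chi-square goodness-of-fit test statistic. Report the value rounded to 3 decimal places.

test statistic = 29.906

n = 119; E_i = n·p_i = [8.50, 42.50, 17.00, 8.50, 42.50]
χ² = (16−8.50)²/8.50 + (34−42.50)²/42.50 + (27−17.00)²/17.00 + (17−8.50)²/8.50 + (25−42.50)²/42.50 = 29.9059
df = 4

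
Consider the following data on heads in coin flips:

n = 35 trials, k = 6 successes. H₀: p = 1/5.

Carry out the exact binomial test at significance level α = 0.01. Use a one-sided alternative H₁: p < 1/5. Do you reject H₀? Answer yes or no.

Exact binomial: n=35, k=6, p₀=1/5=0.2000
P(X≤6) from Σ C(n,i)·p₀^i·(1−p₀)^(n−i)
p-value (one-sided, H₁ less) = 0.43284
At α=0.01: p ≥ α → fail to reject H₀

reject H₀: no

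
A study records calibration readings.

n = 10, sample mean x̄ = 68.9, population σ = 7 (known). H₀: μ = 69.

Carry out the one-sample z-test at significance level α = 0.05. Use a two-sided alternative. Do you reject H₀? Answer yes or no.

reject H₀: no

SE = σ/√n = 7/√10 = 2.2136
z = (x̄−μ₀)/SE = (68.9−69)/2.2136 = -0.0452
p-value (two-sided) = 0.96397
At α=0.05: p ≥ α → fail to reject H₀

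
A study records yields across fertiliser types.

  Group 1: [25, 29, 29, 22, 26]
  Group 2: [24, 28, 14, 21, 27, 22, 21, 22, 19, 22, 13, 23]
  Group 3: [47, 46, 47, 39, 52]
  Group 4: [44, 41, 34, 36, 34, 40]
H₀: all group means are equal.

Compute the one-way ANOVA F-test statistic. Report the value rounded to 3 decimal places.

test statistic = 50.752

Group means [26.20, 21.33, 46.20, 38.17], grand mean 30.250
SSB = Σnᵢ(x̄ᵢ−x̄)² = 2684.150; SSW = ΣΣ(x−x̄ᵢ)² = 423.100
MSB = 2684.150/3 = 894.7167; MSW = 423.100/24 = 17.6292
F = MSB/MSW = 50.7521
df = (3, 24)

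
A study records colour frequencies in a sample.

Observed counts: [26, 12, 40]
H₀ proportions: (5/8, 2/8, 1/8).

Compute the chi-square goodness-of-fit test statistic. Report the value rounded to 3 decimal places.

n = 78; E_i = n·p_i = [48.75, 19.50, 9.75]
χ² = (26−48.75)²/48.75 + (12−19.50)²/19.50 + (40−9.75)²/9.75 = 107.3538
df = 2

test statistic = 107.354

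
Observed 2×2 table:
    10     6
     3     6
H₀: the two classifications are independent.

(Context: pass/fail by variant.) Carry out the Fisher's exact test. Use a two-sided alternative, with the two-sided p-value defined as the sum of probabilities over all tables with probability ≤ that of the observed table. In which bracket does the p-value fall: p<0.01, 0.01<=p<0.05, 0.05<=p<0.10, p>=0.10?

p-value bracket: p>=0.10

Margins: r₁=16, r₂=9, c₁=13, c₂=12, n=25
p_obs = C(16,10)·C(9,3)/C(25,13); sum pmf over tables with pmf ≤ p_obs
p-value (two-sided) = 0.22619
→ bracket: p>=0.10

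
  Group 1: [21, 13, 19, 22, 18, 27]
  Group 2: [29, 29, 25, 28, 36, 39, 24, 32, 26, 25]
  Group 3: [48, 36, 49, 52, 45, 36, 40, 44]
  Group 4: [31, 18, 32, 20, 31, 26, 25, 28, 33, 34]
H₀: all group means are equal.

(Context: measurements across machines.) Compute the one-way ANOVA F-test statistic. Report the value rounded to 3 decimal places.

Group means [20.00, 29.30, 43.75, 27.80], grand mean 30.618
SSB = Σnᵢ(x̄ᵢ−x̄)² = 2152.829; SSW = ΣΣ(x−x̄ᵢ)² = 853.200
MSB = 2152.829/3 = 717.6098; MSW = 853.200/30 = 28.4400
F = MSB/MSW = 25.2324
df = (3, 30)

test statistic = 25.232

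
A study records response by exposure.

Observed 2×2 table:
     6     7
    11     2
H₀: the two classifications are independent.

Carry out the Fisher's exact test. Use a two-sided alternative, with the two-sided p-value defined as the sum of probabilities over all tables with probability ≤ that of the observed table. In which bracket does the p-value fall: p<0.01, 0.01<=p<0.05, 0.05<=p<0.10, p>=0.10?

p-value bracket: 0.05<=p<0.10

Margins: r₁=13, r₂=13, c₁=17, c₂=9, n=26
p_obs = C(13,6)·C(13,11)/C(26,17); sum pmf over tables with pmf ≤ p_obs
p-value (two-sided) = 0.09684
→ bracket: 0.05<=p<0.10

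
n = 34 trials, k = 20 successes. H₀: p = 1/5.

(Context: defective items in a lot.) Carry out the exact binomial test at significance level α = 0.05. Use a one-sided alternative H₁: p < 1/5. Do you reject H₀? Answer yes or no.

reject H₀: no

Exact binomial: n=34, k=20, p₀=1/5=0.2000
P(X≤20) from Σ C(n,i)·p₀^i·(1−p₀)^(n−i)
p-value (one-sided, H₁ less) = 1.00000
At α=0.05: p ≥ α → fail to reject H₀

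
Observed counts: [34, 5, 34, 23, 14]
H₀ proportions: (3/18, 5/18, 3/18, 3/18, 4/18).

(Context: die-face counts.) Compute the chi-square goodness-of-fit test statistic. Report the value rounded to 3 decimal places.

test statistic = 53.800

n = 110; E_i = n·p_i = [18.33, 30.56, 18.33, 18.33, 24.44]
χ² = (34−18.33)²/18.33 + (5−30.56)²/30.56 + (34−18.33)²/18.33 + (23−18.33)²/18.33 + (14−24.44)²/24.44 = 53.8000
df = 4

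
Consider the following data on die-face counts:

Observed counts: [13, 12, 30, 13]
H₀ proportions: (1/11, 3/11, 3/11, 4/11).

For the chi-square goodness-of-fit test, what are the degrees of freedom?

degrees of freedom = 3

df = k − 1 = 4 − 1 = 3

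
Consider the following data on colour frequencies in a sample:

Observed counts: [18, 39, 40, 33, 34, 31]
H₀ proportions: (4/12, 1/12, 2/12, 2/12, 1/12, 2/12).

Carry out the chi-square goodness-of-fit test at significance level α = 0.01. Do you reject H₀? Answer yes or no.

n = 195; E_i = n·p_i = [65.00, 16.25, 32.50, 32.50, 16.25, 32.50]
χ² = (18−65.00)²/65.00 + (39−16.25)²/16.25 + (40−32.50)²/32.50 + (33−32.50)²/32.50 + (34−16.25)²/16.25 + (31−32.50)²/32.50 = 87.0308
df = 5
p-value (upper-tail) = 0.00000
At α=0.01: p < α → reject H₀

reject H₀: yes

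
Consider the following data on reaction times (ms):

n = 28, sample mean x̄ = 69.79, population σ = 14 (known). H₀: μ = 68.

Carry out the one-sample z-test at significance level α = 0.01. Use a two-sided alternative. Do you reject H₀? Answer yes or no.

SE = σ/√n = 14/√28 = 2.6458
z = (x̄−μ₀)/SE = (69.79−68)/2.6458 = 0.6766
p-value (two-sided) = 0.49869
At α=0.01: p ≥ α → fail to reject H₀

reject H₀: no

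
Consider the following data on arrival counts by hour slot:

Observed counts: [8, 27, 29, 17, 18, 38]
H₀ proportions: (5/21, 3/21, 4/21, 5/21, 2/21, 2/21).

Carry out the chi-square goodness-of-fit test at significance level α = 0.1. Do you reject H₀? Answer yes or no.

reject H₀: yes

n = 137; E_i = n·p_i = [32.62, 19.57, 26.10, 32.62, 13.05, 13.05]
χ² = (8−32.62)²/32.62 + (27−19.57)²/19.57 + (29−26.10)²/26.10 + (17−32.62)²/32.62 + (18−13.05)²/13.05 + (38−13.05)²/13.05 = 78.8018
df = 5
p-value (upper-tail) = 0.00000
At α=0.1: p < α → reject H₀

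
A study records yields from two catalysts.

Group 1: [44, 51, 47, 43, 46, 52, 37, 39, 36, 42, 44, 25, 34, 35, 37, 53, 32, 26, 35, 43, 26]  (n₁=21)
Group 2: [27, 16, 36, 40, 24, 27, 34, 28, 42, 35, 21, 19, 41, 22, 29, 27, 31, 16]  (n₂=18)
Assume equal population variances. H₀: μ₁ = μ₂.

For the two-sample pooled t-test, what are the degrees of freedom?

df = n₁ + n₂ − 2 = 21 + 18 − 2 = 37

degrees of freedom = 37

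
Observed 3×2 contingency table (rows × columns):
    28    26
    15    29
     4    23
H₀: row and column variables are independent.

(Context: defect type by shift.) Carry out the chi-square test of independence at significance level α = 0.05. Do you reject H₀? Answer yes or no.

reject H₀: yes

Row totals [54, 44, 27], col totals [47, 78], n=125
χ² = (28−20.30)²/20.30 + (26−33.70)²/33.70 + (15−16.54)²/16.54 + (29−27.46)²/27.46 + (4−10.15)²/10.15 + (23−16.85)²/16.85 = 10.8802
df = 2
p-value (upper-tail) = 0.00434
At α=0.05: p < α → reject H₀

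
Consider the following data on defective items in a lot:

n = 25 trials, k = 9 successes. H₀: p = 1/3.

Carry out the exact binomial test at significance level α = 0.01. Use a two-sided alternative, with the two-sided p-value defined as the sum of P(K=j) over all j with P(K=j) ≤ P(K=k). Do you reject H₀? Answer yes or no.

Exact binomial: n=25, k=9, p₀=1/3=0.3333
P(X=j) = C(n,j)·p₀^j·(1−p₀)^(n−j); p = Σ P(X=j) over j with P(X=j) ≤ P(X=9)
p-value (two-sided) = 0.83268
At α=0.01: p ≥ α → fail to reject H₀

reject H₀: no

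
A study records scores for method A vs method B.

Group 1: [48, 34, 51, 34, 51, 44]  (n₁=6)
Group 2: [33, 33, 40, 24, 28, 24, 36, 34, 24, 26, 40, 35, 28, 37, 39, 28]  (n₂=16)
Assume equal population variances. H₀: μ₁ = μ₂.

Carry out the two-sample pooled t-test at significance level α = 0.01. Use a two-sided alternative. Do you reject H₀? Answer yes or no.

x̄₁=43.667, s₁=7.916, n₁=6
x̄₂=31.812, s₂=5.822, n₂=16
s_p² = [5·7.916² + 15·5.822²]/20 = 41.0885
SE = √(s_p²·(1/6+1/16)) = 3.0686
t = (43.667−31.812)/3.0686 = 3.8631
df = 20
p-value (two-sided) = 0.00097
At α=0.01: p < α → reject H₀

reject H₀: yes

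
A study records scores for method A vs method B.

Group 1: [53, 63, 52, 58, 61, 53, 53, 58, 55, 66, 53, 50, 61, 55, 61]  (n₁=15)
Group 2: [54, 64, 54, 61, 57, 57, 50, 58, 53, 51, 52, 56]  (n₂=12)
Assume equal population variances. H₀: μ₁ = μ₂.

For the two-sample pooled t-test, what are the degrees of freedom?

degrees of freedom = 25

df = n₁ + n₂ − 2 = 15 + 12 − 2 = 25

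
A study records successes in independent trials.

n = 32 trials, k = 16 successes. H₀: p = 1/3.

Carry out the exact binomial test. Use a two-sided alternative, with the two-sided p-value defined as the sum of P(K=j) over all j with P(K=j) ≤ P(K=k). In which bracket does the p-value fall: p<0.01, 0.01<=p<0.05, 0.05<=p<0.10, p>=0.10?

p-value bracket: 0.05<=p<0.10

Exact binomial: n=32, k=16, p₀=1/3=0.3333
P(X=j) = C(n,j)·p₀^j·(1−p₀)^(n−j); p = Σ P(X=j) over j with P(X=j) ≤ P(X=16)
p-value (two-sided) = 0.05921
→ bracket: 0.05<=p<0.10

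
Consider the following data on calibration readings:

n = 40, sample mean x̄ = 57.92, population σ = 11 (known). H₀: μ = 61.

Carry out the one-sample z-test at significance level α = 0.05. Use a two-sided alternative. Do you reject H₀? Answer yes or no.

SE = σ/√n = 11/√40 = 1.7393
z = (x̄−μ₀)/SE = (57.92−61)/1.7393 = -1.7709
p-value (two-sided) = 0.07658
At α=0.05: p ≥ α → fail to reject H₀

reject H₀: no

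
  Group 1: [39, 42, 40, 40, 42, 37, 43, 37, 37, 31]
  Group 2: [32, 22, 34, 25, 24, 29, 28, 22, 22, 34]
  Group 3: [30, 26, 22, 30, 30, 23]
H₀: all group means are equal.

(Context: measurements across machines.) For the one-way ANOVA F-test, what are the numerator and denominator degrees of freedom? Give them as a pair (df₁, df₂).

k = 3 groups, N = 26 total
df = (k−1, N−k) = (3−1, 26−3) = (2, 23)

degrees of freedom = [2, 23]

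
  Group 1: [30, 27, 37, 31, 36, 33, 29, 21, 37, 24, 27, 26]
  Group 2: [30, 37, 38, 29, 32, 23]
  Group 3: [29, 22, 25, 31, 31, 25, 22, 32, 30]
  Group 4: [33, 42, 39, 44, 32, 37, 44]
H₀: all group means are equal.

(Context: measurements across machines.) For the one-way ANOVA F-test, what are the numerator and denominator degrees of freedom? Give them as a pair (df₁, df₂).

degrees of freedom = [3, 30]

k = 4 groups, N = 34 total
df = (k−1, N−k) = (4−1, 34−4) = (3, 30)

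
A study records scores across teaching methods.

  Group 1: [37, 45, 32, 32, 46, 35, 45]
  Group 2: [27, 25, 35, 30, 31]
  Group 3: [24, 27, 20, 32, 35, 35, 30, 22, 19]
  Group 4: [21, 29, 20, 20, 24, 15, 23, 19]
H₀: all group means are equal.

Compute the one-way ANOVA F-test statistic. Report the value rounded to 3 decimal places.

test statistic = 13.543

Group means [38.86, 29.60, 27.11, 21.38], grand mean 28.793
SSB = Σnᵢ(x̄ᵢ−x̄)² = 1177.938; SSW = ΣΣ(x−x̄ᵢ)² = 724.821
MSB = 1177.938/3 = 392.6459; MSW = 724.821/25 = 28.9928
F = MSB/MSW = 13.5429
df = (3, 25)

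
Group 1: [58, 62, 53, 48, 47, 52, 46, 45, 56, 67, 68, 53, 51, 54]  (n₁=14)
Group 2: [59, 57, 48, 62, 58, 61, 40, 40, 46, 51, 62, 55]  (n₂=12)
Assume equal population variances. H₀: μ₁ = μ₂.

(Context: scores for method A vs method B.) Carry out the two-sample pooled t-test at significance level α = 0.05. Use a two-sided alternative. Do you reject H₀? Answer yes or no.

reject H₀: no

x̄₁=54.286, s₁=7.300, n₁=14
x̄₂=53.250, s₂=8.103, n₂=12
s_p² = [13·7.300² + 11·8.103²]/24 = 58.9628
SE = √(s_p²·(1/14+1/12)) = 3.0208
t = (54.286−53.250)/3.0208 = 0.3429
df = 24
p-value (two-sided) = 0.73469
At α=0.05: p ≥ α → fail to reject H₀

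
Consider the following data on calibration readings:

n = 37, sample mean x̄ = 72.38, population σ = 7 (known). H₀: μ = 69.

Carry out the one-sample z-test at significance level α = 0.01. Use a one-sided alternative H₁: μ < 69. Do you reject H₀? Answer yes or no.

SE = σ/√n = 7/√37 = 1.1508
z = (x̄−μ₀)/SE = (72.38−69)/1.1508 = 2.9371
p-value (one-sided, H₁ less) = 0.99834
At α=0.01: p ≥ α → fail to reject H₀

reject H₀: no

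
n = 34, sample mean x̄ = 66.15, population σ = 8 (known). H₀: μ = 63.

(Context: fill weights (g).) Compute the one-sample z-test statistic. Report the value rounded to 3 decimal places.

test statistic = 2.296

SE = σ/√n = 8/√34 = 1.3720
z = (x̄−μ₀)/SE = (66.15−63)/1.3720 = 2.2959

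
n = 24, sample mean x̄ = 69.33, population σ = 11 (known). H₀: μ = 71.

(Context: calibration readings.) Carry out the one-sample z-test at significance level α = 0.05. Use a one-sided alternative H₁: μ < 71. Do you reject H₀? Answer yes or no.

SE = σ/√n = 11/√24 = 2.2454
z = (x̄−μ₀)/SE = (69.33−71)/2.2454 = -0.7438
p-value (one-sided, H₁ less) = 0.22851
At α=0.05: p ≥ α → fail to reject H₀

reject H₀: no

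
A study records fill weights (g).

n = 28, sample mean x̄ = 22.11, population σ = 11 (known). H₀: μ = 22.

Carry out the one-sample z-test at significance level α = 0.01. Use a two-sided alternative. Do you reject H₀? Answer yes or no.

reject H₀: no

SE = σ/√n = 11/√28 = 2.0788
z = (x̄−μ₀)/SE = (22.11−22)/2.0788 = 0.0529
p-value (two-sided) = 0.95780
At α=0.01: p ≥ α → fail to reject H₀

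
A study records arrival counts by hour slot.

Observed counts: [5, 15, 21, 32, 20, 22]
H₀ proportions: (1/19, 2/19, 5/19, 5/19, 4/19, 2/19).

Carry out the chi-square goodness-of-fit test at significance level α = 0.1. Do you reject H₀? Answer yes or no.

reject H₀: yes

n = 115; E_i = n·p_i = [6.05, 12.11, 30.26, 30.26, 24.21, 12.11]
χ² = (5−6.05)²/6.05 + (15−12.11)²/12.11 + (21−30.26)²/30.26 + (32−30.26)²/30.26 + (20−24.21)²/24.21 + (22−12.11)²/12.11 = 12.6304
df = 5
p-value (upper-tail) = 0.02710
At α=0.1: p < α → reject H₀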